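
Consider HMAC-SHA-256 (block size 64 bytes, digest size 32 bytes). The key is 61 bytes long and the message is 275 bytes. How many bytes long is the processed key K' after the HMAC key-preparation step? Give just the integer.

Key is 61 ≤ 64 bytes, zero-padded: |K'| = 64.

64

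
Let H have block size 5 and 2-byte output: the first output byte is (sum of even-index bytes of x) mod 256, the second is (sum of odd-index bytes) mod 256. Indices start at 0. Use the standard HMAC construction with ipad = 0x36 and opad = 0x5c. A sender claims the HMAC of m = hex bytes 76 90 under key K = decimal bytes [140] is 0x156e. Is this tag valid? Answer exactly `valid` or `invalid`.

Key decimal bytes [140] = 8c is 1 byte ≤ B = 5; zero-pad to 5 bytes: K' = 8c 00 00 00 00.
K' ⊕ ipad = ba 36 36 36 36; K' ⊕ opad = d0 5c 5c 5c 5c.
Inner hash: even-index sum = 438 mod 256 = 182; odd-index sum = 226 mod 256 = 226 → b6 e2.
Outer hash (recomputed tag): even-index sum = 618 mod 256 = 106; odd-index sum = 366 mod 256 = 110 → 6a 6e.
Recomputed tag = 6a6e; claimed = 156e → mismatch.

invalid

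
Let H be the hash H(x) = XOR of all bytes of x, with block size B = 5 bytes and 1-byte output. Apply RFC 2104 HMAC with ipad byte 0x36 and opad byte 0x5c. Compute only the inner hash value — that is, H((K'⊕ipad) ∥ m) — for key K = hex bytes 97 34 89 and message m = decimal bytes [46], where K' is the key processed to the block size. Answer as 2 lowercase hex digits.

Key hex bytes 97 34 89 is 3 bytes ≤ B = 5; zero-pad to 5 bytes: K' = 97 34 89 00 00.
K' ⊕ ipad = a1 02 bf 36 36.
Inner input = a1 02 bf 36 36 ∥ 2e.
Inner hash: XOR a1⊕02⊕bf⊕36⊕36⊕2e = 32.

32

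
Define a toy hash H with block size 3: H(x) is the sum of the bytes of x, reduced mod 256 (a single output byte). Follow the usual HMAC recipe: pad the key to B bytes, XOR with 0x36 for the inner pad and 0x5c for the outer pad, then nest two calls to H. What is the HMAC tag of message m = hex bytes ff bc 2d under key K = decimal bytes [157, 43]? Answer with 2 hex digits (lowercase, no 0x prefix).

7a

Key decimal bytes [157, 43] = 9d 2b is 2 bytes ≤ B = 3; zero-pad to 3 bytes: K' = 9d 2b 00.
K' ⊕ ipad = ab 1d 36.  K' ⊕ opad = c1 77 5c.
Inner input = (K'⊕ipad) ∥ m = ab 1d 36 ∥ ff bc 2d.
Inner hash: sum = 171+29+54+255+188+45 = 742; mod 256 = 230 → e6.
Outer input = (K'⊕opad) ∥ inner = c1 77 5c ∥ e6.
Outer hash (tag): sum = 193+119+92+230 = 634; mod 256 = 122 → 7a.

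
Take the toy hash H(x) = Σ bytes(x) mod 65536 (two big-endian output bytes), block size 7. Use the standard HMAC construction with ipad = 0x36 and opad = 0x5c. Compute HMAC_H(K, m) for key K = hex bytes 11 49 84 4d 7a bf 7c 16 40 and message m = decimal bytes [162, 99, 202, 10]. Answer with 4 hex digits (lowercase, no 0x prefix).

Key hex bytes 11 49 84 4d 7a bf 7c 16 40 is 9 bytes > B = 7, so hash it first: H(key) = 03 36, then zero-pad to 7 bytes: K' = 03 36 00 00 00 00 00.
K' ⊕ ipad = 35 00 36 36 36 36 36.  K' ⊕ opad = 5f 6a 5c 5c 5c 5c 5c.
Inner input = (K'⊕ipad) ∥ m = 35 00 36 36 36 36 36 ∥ a2 63 ca 0a.
Inner hash: sum = 53+0+54+54+54+54+54+162+99+202+10 = 796 → 03 1c.
Outer input = (K'⊕opad) ∥ inner = 5f 6a 5c 5c 5c 5c 5c ∥ 03 1c.
Outer hash (tag): sum = 95+106+92+92+92+92+92+3+28 = 692 → 02 b4.

02b4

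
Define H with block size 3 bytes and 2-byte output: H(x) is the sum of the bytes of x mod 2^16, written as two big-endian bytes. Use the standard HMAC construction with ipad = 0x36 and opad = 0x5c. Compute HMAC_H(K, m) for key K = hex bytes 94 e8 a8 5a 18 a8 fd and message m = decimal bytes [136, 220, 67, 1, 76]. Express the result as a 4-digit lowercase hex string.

Key hex bytes 94 e8 a8 5a 18 a8 fd is 7 bytes > B = 3, so hash it first: H(key) = 04 3b, then zero-pad to 3 bytes: K' = 04 3b 00.
K' ⊕ ipad = 32 0d 36.  K' ⊕ opad = 58 67 5c.
Inner input = (K'⊕ipad) ∥ m = 32 0d 36 ∥ 88 dc 43 01 4c.
Inner hash: sum = 50+13+54+136+220+67+1+76 = 617 → 02 69.
Outer input = (K'⊕opad) ∥ inner = 58 67 5c ∥ 02 69.
Outer hash (tag): sum = 88+103+92+2+105 = 390 → 01 86.

0186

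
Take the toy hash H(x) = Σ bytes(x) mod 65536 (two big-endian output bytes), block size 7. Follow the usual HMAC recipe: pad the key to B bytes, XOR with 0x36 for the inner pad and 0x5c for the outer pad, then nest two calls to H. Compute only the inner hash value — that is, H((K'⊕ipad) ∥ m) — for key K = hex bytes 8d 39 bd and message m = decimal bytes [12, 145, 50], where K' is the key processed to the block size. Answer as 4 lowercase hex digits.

02fc

Key hex bytes 8d 39 bd is 3 bytes ≤ B = 7; zero-pad to 7 bytes: K' = 8d 39 bd 00 00 00 00.
K' ⊕ ipad = bb 0f 8b 36 36 36 36.
Inner input = bb 0f 8b 36 36 36 36 ∥ 0c 91 32.
Inner hash: sum = 187+15+139+54+54+54+54+12+145+50 = 764 → 02 fc.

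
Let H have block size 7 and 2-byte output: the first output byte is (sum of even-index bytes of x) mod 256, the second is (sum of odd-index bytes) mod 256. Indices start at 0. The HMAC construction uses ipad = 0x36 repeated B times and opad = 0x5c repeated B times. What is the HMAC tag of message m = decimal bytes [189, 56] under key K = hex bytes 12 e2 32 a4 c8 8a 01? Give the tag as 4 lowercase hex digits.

8c21

Key hex bytes 12 e2 32 a4 c8 8a 01 is exactly B = 7 bytes: K' = 12 e2 32 a4 c8 8a 01.
K' ⊕ ipad = 24 d4 04 92 fe bc 37.  K' ⊕ opad = 4e be 6e f8 94 d6 5d.
Inner input = (K'⊕ipad) ∥ m = 24 d4 04 92 fe bc 37 ∥ bd 38.
Inner hash: even-index sum = 405 mod 256 = 149; odd-index sum = 735 mod 256 = 223 → 95 df.
Outer input = (K'⊕opad) ∥ inner = 4e be 6e f8 94 d6 5d ∥ 95 df.
Outer hash (tag): even-index sum = 652 mod 256 = 140; odd-index sum = 801 mod 256 = 33 → 8c 21.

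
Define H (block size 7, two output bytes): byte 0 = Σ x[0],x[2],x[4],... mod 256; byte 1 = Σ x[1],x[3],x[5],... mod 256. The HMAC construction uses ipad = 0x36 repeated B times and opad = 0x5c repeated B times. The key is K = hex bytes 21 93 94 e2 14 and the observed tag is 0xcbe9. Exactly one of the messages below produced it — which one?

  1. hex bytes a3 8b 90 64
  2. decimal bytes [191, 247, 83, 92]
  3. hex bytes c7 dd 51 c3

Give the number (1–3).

Key hex bytes 21 93 94 e2 14 is 5 bytes ≤ B = 7; zero-pad to 7 bytes: K' = 21 93 94 e2 14 00 00.
K' ⊕ ipad = 17 a5 a2 d4 22 36 36; K' ⊕ opad = 7d cf c8 be 48 5c 5c.
m1: inner = H(17 a5 a2 d4 22 36 36 a3 8b 90 64) = 00 e2; tag = H(7d cf c8 be 48 5c 5c 00 e2) = cbe9 ← matches
m2: inner = H(17 a5 a2 d4 22 36 36 bf f7 53 5c) = 64 c1; tag = H(7d cf c8 be 48 5c 5c 64 c1) = aa4d
m3: inner = H(17 a5 a2 d4 22 36 36 c7 dd 51 c3) = b1 c7; tag = H(7d cf c8 be 48 5c 5c b1 c7) = b09a

1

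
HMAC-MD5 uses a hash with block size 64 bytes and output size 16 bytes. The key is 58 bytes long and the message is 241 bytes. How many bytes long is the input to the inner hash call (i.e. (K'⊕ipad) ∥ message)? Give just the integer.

Key is 58 ≤ 64 bytes, zero-padded: |K'| = 64.
Inner input = (K'⊕ipad) ∥ m → 64 + 241 = 305 bytes.

305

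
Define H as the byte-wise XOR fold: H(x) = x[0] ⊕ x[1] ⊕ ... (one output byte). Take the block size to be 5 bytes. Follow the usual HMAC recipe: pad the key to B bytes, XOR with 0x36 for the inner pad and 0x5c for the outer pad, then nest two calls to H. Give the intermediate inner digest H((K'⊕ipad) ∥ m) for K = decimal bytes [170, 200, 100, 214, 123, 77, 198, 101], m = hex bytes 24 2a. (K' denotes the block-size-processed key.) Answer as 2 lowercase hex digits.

7d

Key decimal bytes [170, 200, 100, 214, 123, 77, 198, 101] = aa c8 64 d6 7b 4d c6 65 is 8 bytes > B = 5, so hash it first: H(key) = 45, then zero-pad to 5 bytes: K' = 45 00 00 00 00.
K' ⊕ ipad = 73 36 36 36 36.
Inner input = 73 36 36 36 36 ∥ 24 2a.
Inner hash: XOR 73⊕36⊕36⊕36⊕36⊕24⊕2a = 7d.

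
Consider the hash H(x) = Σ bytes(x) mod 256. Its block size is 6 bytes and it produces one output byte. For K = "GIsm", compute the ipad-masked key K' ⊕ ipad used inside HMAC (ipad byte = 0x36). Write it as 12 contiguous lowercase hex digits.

Key "GIsm" = 47 49 73 6d is 4 bytes ≤ B = 6; zero-pad to 6 bytes: K' = 47 49 73 6d 00 00.
XOR each byte with 0x36: 47⊕36=71, 49⊕36=7f, 73⊕36=45, 6d⊕36=5b, 00⊕36=36, 00⊕36=36.

717f455b3636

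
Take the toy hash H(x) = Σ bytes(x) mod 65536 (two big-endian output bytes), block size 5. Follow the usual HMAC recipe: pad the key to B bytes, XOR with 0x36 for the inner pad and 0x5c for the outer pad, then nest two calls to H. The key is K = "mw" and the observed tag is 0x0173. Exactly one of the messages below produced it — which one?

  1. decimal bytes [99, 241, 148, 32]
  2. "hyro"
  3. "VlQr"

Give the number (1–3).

2

Key "mw" = 6d 77 is 2 bytes ≤ B = 5; zero-pad to 5 bytes: K' = 6d 77 00 00 00.
K' ⊕ ipad = 5b 41 36 36 36; K' ⊕ opad = 31 2b 5c 5c 5c.
m1: inner = H(5b 41 36 36 36 63 f1 94 20) = 03 46; tag = H(31 2b 5c 5c 5c 03 46) = 01b9
m2: inner = H(5b 41 36 36 36 68 79 72 6f) = 03 00; tag = H(31 2b 5c 5c 5c 03 00) = 0173 ← matches
m3: inner = H(5b 41 36 36 36 56 6c 51 72) = 02 c3; tag = H(31 2b 5c 5c 5c 02 c3) = 0235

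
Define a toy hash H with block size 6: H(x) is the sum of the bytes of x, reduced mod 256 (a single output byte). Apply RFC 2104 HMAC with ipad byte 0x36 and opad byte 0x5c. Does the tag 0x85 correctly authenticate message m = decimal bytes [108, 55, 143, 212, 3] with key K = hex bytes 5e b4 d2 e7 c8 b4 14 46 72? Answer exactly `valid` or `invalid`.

Key hex bytes 5e b4 d2 e7 c8 b4 14 46 72 is 9 bytes > B = 6, so hash it first: H(key) = 13, then zero-pad to 6 bytes: K' = 13 00 00 00 00 00.
K' ⊕ ipad = 25 36 36 36 36 36; K' ⊕ opad = 4f 5c 5c 5c 5c 5c.
Inner hash: sum = 37+54+54+54+54+54+108+55+143+212+3 = 828; mod 256 = 60 → 3c.
Outer hash (recomputed tag): sum = 79+92+92+92+92+92+60 = 599; mod 256 = 87 → 57.
Recomputed tag = 57; claimed = 85 → mismatch.

invalid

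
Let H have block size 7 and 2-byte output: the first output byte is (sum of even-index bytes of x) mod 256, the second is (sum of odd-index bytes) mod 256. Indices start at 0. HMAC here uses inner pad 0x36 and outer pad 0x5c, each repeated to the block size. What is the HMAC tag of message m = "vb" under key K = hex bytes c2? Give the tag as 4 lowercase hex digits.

ca0c

Key hex bytes c2 is 1 byte ≤ B = 7; zero-pad to 7 bytes: K' = c2 00 00 00 00 00 00.
K' ⊕ ipad = f4 36 36 36 36 36 36.  K' ⊕ opad = 9e 5c 5c 5c 5c 5c 5c.
Inner input = (K'⊕ipad) ∥ m = f4 36 36 36 36 36 36 ∥ 76 62.
Inner hash: even-index sum = 504 mod 256 = 248; odd-index sum = 280 mod 256 = 24 → f8 18.
Outer input = (K'⊕opad) ∥ inner = 9e 5c 5c 5c 5c 5c 5c ∥ f8 18.
Outer hash (tag): even-index sum = 458 mod 256 = 202; odd-index sum = 524 mod 256 = 12 → ca 0c.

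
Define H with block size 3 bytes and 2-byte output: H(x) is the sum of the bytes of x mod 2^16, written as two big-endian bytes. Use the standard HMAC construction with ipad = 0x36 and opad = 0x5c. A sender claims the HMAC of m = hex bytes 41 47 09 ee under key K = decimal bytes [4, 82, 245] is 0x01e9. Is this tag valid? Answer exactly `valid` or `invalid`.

Key decimal bytes [4, 82, 245] = 04 52 f5 is exactly B = 3 bytes: K' = 04 52 f5.
K' ⊕ ipad = 32 64 c3; K' ⊕ opad = 58 0e a9.
Inner hash: sum = 50+100+195+65+71+9+238 = 728 → 02 d8.
Outer hash (recomputed tag): sum = 88+14+169+2+216 = 489 → 01 e9.
Recomputed tag = 01e9; claimed = 01e9 → match.

valid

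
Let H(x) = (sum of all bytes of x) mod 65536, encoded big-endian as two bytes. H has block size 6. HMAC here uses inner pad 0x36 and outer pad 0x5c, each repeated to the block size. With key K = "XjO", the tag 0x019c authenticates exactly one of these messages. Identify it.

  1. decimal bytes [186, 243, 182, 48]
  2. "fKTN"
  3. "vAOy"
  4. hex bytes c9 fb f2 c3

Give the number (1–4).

2

Key "XjO" = 58 6a 4f is 3 bytes ≤ B = 6; zero-pad to 6 bytes: K' = 58 6a 4f 00 00 00.
K' ⊕ ipad = 6e 5c 79 36 36 36; K' ⊕ opad = 04 36 13 5c 5c 5c.
m1: inner = H(6e 5c 79 36 36 36 ba f3 b6 30) = 04 78; tag = H(04 36 13 5c 5c 5c 04 78) = 01dd
m2: inner = H(6e 5c 79 36 36 36 66 4b 54 4e) = 03 38; tag = H(04 36 13 5c 5c 5c 03 38) = 019c ← matches
m3: inner = H(6e 5c 79 36 36 36 76 41 4f 79) = 03 64; tag = H(04 36 13 5c 5c 5c 03 64) = 01c8
m4: inner = H(6e 5c 79 36 36 36 c9 fb f2 c3) = 05 5e; tag = H(04 36 13 5c 5c 5c 05 5e) = 01c4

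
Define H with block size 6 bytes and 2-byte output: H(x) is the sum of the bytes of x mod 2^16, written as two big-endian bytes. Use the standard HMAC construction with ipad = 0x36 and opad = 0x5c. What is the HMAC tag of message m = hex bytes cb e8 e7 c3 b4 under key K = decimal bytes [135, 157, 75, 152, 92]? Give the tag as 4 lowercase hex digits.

0312

Key decimal bytes [135, 157, 75, 152, 92] = 87 9d 4b 98 5c is 5 bytes ≤ B = 6; zero-pad to 6 bytes: K' = 87 9d 4b 98 5c 00.
K' ⊕ ipad = b1 ab 7d ae 6a 36.  K' ⊕ opad = db c1 17 c4 00 5c.
Inner input = (K'⊕ipad) ∥ m = b1 ab 7d ae 6a 36 ∥ cb e8 e7 c3 b4.
Inner hash: sum = 177+171+125+174+106+54+203+232+231+195+180 = 1848 → 07 38.
Outer input = (K'⊕opad) ∥ inner = db c1 17 c4 00 5c ∥ 07 38.
Outer hash (tag): sum = 219+193+23+196+0+92+7+56 = 786 → 03 12.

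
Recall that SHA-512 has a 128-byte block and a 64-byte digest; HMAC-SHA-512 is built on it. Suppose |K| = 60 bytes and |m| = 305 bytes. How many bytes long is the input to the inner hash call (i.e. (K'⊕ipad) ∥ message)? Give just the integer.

433

Key is 60 ≤ 128 bytes, zero-padded: |K'| = 128.
Inner input = (K'⊕ipad) ∥ m → 128 + 305 = 433 bytes.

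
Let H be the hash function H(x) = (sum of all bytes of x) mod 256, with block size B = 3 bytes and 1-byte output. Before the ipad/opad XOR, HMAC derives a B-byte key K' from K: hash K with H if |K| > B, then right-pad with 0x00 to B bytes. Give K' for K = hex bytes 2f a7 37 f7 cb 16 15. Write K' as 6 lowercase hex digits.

|K| = 7 > B = 3, so first hash the key.
H(K): sum = 47+167+55+247+203+22+21 = 762; mod 256 = 250 → fa.
Zero-pad H(K) = fa to 3 bytes: K' = fa 00 00.

fa0000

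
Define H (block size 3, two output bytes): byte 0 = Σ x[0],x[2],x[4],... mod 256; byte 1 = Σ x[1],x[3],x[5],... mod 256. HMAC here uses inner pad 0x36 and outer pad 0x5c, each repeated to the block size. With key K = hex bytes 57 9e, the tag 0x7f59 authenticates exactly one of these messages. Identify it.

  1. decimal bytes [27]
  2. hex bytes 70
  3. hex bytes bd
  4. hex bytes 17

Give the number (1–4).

2

Key hex bytes 57 9e is 2 bytes ≤ B = 3; zero-pad to 3 bytes: K' = 57 9e 00.
K' ⊕ ipad = 61 a8 36; K' ⊕ opad = 0b c2 5c.
m1: inner = H(61 a8 36 1b) = 97 c3; tag = H(0b c2 5c 97 c3) = 2a59
m2: inner = H(61 a8 36 70) = 97 18; tag = H(0b c2 5c 97 18) = 7f59 ← matches
m3: inner = H(61 a8 36 bd) = 97 65; tag = H(0b c2 5c 97 65) = cc59
m4: inner = H(61 a8 36 17) = 97 bf; tag = H(0b c2 5c 97 bf) = 2659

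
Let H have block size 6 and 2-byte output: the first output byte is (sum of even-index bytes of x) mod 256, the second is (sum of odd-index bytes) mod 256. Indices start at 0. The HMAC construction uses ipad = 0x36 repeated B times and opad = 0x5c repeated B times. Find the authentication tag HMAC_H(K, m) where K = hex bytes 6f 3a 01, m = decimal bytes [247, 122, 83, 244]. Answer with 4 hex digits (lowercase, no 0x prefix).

fc04

Key hex bytes 6f 3a 01 is 3 bytes ≤ B = 6; zero-pad to 6 bytes: K' = 6f 3a 01 00 00 00.
K' ⊕ ipad = 59 0c 37 36 36 36.  K' ⊕ opad = 33 66 5d 5c 5c 5c.
Inner input = (K'⊕ipad) ∥ m = 59 0c 37 36 36 36 ∥ f7 7a 53 f4.
Inner hash: even-index sum = 528 mod 256 = 16; odd-index sum = 486 mod 256 = 230 → 10 e6.
Outer input = (K'⊕opad) ∥ inner = 33 66 5d 5c 5c 5c ∥ 10 e6.
Outer hash (tag): even-index sum = 252 mod 256 = 252; odd-index sum = 516 mod 256 = 4 → fc 04.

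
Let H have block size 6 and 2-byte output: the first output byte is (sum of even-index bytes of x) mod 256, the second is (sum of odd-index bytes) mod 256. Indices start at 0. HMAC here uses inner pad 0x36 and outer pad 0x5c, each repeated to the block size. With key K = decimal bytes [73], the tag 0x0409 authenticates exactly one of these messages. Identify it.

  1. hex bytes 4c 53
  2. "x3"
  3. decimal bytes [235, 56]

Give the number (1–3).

1

Key decimal bytes [73] = 49 is 1 byte ≤ B = 6; zero-pad to 6 bytes: K' = 49 00 00 00 00 00.
K' ⊕ ipad = 7f 36 36 36 36 36; K' ⊕ opad = 15 5c 5c 5c 5c 5c.
m1: inner = H(7f 36 36 36 36 36 4c 53) = 37 f5; tag = H(15 5c 5c 5c 5c 5c 37 f5) = 0409 ← matches
m2: inner = H(7f 36 36 36 36 36 78 33) = 63 d5; tag = H(15 5c 5c 5c 5c 5c 63 d5) = 30e9
m3: inner = H(7f 36 36 36 36 36 eb 38) = d6 da; tag = H(15 5c 5c 5c 5c 5c d6 da) = a3ee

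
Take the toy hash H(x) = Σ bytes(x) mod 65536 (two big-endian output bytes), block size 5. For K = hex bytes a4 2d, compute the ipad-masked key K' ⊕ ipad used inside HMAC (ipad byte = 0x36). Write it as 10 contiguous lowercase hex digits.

921b363636

Key hex bytes a4 2d is 2 bytes ≤ B = 5; zero-pad to 5 bytes: K' = a4 2d 00 00 00.
XOR each byte with 0x36: a4⊕36=92, 2d⊕36=1b, 00⊕36=36, 00⊕36=36, 00⊕36=36.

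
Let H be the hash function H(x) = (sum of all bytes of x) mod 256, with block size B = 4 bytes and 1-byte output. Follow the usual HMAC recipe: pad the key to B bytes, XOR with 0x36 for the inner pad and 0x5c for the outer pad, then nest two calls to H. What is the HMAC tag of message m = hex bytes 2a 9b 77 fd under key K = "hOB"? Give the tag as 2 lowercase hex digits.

Key "hOB" = 68 4f 42 is 3 bytes ≤ B = 4; zero-pad to 4 bytes: K' = 68 4f 42 00.
K' ⊕ ipad = 5e 79 74 36.  K' ⊕ opad = 34 13 1e 5c.
Inner input = (K'⊕ipad) ∥ m = 5e 79 74 36 ∥ 2a 9b 77 fd.
Inner hash: sum = 94+121+116+54+42+155+119+253 = 954; mod 256 = 186 → ba.
Outer input = (K'⊕opad) ∥ inner = 34 13 1e 5c ∥ ba.
Outer hash (tag): sum = 52+19+30+92+186 = 379; mod 256 = 123 → 7b.

7b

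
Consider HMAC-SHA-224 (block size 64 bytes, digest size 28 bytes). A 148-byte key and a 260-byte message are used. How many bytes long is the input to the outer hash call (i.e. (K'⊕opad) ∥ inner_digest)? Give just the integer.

Key is 148 > 64 bytes, so it is hashed to 28 bytes then zero-padded to 64: |K'| = 64.
Outer input = (K'⊕opad) ∥ H(inner) → 64 + 28 = 92 bytes.

92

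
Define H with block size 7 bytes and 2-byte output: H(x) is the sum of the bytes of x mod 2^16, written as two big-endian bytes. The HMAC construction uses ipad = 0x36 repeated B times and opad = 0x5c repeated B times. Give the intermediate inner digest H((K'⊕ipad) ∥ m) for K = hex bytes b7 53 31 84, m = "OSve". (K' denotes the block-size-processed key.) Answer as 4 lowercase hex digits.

Key hex bytes b7 53 31 84 is 4 bytes ≤ B = 7; zero-pad to 7 bytes: K' = b7 53 31 84 00 00 00.
K' ⊕ ipad = 81 65 07 b2 36 36 36.
Inner input = 81 65 07 b2 36 36 36 ∥ 4f 53 76 65.
Inner hash: sum = 129+101+7+178+54+54+54+79+83+118+101 = 958 → 03 be.

03be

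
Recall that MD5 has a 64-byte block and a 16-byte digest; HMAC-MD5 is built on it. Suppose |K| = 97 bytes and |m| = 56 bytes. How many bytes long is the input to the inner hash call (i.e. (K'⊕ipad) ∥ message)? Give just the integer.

120

Key is 97 > 64 bytes, so it is hashed to 16 bytes then zero-padded to 64: |K'| = 64.
Inner input = (K'⊕ipad) ∥ m → 64 + 56 = 120 bytes.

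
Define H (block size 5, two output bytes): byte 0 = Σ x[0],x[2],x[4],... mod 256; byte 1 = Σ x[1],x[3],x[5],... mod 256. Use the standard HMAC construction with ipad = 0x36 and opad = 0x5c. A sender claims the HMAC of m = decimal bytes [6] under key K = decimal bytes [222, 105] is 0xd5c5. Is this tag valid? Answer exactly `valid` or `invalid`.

Key decimal bytes [222, 105] = de 69 is 2 bytes ≤ B = 5; zero-pad to 5 bytes: K' = de 69 00 00 00.
K' ⊕ ipad = e8 5f 36 36 36; K' ⊕ opad = 82 35 5c 5c 5c.
Inner hash: even-index sum = 340 mod 256 = 84; odd-index sum = 155 mod 256 = 155 → 54 9b.
Outer hash (recomputed tag): even-index sum = 469 mod 256 = 213; odd-index sum = 229 mod 256 = 229 → d5 e5.
Recomputed tag = d5e5; claimed = d5c5 → mismatch.

invalid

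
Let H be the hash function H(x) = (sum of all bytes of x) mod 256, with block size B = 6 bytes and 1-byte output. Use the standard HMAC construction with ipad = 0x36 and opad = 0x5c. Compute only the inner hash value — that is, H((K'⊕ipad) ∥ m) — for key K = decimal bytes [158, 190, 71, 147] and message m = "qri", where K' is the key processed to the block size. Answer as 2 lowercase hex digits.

Key decimal bytes [158, 190, 71, 147] = 9e be 47 93 is 4 bytes ≤ B = 6; zero-pad to 6 bytes: K' = 9e be 47 93 00 00.
K' ⊕ ipad = a8 88 71 a5 36 36.
Inner input = a8 88 71 a5 36 36 ∥ 71 72 69.
Inner hash: sum = 168+136+113+165+54+54+113+114+105 = 1022; mod 256 = 254 → fe.

fe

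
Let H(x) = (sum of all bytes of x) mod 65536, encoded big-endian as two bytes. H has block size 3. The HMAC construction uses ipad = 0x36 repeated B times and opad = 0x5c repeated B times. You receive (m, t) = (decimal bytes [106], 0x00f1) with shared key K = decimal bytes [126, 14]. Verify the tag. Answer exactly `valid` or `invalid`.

Key decimal bytes [126, 14] = 7e 0e is 2 bytes ≤ B = 3; zero-pad to 3 bytes: K' = 7e 0e 00.
K' ⊕ ipad = 48 38 36; K' ⊕ opad = 22 52 5c.
Inner hash: sum = 72+56+54+106 = 288 → 01 20.
Outer hash (recomputed tag): sum = 34+82+92+1+32 = 241 → 00 f1.
Recomputed tag = 00f1; claimed = 00f1 → match.

valid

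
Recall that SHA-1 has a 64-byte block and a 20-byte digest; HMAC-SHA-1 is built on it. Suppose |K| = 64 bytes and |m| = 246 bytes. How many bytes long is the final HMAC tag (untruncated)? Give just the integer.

The tag is one SHA-1 digest: 20 bytes.

20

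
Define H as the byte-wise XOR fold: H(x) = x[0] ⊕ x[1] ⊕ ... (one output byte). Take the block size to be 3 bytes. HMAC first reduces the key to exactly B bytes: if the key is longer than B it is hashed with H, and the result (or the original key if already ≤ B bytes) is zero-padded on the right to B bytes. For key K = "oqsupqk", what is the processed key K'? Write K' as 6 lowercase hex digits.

720000

|K| = 7 > B = 3, so first hash the key.
H(K): XOR 6f⊕71⊕73⊕75⊕70⊕71⊕6b = 72.
Zero-pad H(K) = 72 to 3 bytes: K' = 72 00 00.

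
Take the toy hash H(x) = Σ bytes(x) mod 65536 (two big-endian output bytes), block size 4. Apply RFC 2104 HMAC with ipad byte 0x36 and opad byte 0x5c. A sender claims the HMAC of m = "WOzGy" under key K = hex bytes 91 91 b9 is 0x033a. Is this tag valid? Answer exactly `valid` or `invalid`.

invalid

Key hex bytes 91 91 b9 is 3 bytes ≤ B = 4; zero-pad to 4 bytes: K' = 91 91 b9 00.
K' ⊕ ipad = a7 a7 8f 36; K' ⊕ opad = cd cd e5 5c.
Inner hash: sum = 167+167+143+54+87+79+122+71+121 = 1011 → 03 f3.
Outer hash (recomputed tag): sum = 205+205+229+92+3+243 = 977 → 03 d1.
Recomputed tag = 03d1; claimed = 033a → mismatch.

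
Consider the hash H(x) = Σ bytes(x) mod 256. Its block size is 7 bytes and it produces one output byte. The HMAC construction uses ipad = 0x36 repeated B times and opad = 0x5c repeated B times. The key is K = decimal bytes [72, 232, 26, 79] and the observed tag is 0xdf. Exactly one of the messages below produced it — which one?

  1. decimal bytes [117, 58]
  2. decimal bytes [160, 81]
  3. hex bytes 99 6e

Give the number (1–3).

3

Key decimal bytes [72, 232, 26, 79] = 48 e8 1a 4f is 4 bytes ≤ B = 7; zero-pad to 7 bytes: K' = 48 e8 1a 4f 00 00 00.
K' ⊕ ipad = 7e de 2c 79 36 36 36; K' ⊕ opad = 14 b4 46 13 5c 5c 5c.
m1: inner = H(7e de 2c 79 36 36 36 75 3a) = 52; tag = H(14 b4 46 13 5c 5c 5c 52) = 87
m2: inner = H(7e de 2c 79 36 36 36 a0 51) = 94; tag = H(14 b4 46 13 5c 5c 5c 94) = c9
m3: inner = H(7e de 2c 79 36 36 36 99 6e) = aa; tag = H(14 b4 46 13 5c 5c 5c aa) = df ← matches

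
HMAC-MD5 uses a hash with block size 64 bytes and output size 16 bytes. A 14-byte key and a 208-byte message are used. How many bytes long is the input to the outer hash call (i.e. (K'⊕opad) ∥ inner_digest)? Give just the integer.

80

Key is 14 ≤ 64 bytes, zero-padded: |K'| = 64.
Outer input = (K'⊕opad) ∥ H(inner) → 64 + 16 = 80 bytes.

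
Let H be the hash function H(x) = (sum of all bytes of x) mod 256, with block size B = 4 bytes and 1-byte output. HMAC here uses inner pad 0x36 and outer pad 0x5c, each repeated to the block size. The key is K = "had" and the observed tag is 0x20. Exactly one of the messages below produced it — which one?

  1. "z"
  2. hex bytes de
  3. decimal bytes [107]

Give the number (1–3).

2

Key "had" = 68 61 64 is 3 bytes ≤ B = 4; zero-pad to 4 bytes: K' = 68 61 64 00.
K' ⊕ ipad = 5e 57 52 36; K' ⊕ opad = 34 3d 38 5c.
m1: inner = H(5e 57 52 36 7a) = b7; tag = H(34 3d 38 5c b7) = bc
m2: inner = H(5e 57 52 36 de) = 1b; tag = H(34 3d 38 5c 1b) = 20 ← matches
m3: inner = H(5e 57 52 36 6b) = a8; tag = H(34 3d 38 5c a8) = ad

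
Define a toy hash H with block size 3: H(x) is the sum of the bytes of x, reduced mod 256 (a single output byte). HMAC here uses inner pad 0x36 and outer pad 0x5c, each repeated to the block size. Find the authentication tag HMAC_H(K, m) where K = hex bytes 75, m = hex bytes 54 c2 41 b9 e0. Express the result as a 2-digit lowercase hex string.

80

Key hex bytes 75 is 1 byte ≤ B = 3; zero-pad to 3 bytes: K' = 75 00 00.
K' ⊕ ipad = 43 36 36.  K' ⊕ opad = 29 5c 5c.
Inner input = (K'⊕ipad) ∥ m = 43 36 36 ∥ 54 c2 41 b9 e0.
Inner hash: sum = 67+54+54+84+194+65+185+224 = 927; mod 256 = 159 → 9f.
Outer input = (K'⊕opad) ∥ inner = 29 5c 5c ∥ 9f.
Outer hash (tag): sum = 41+92+92+159 = 384; mod 256 = 128 → 80.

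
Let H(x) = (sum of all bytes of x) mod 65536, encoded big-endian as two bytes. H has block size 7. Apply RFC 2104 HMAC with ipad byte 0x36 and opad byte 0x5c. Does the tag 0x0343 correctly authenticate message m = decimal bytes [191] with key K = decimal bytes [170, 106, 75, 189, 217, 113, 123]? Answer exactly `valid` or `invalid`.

valid

Key decimal bytes [170, 106, 75, 189, 217, 113, 123] = aa 6a 4b bd d9 71 7b is exactly B = 7 bytes: K' = aa 6a 4b bd d9 71 7b.
K' ⊕ ipad = 9c 5c 7d 8b ef 47 4d; K' ⊕ opad = f6 36 17 e1 85 2d 27.
Inner hash: sum = 156+92+125+139+239+71+77+191 = 1090 → 04 42.
Outer hash (recomputed tag): sum = 246+54+23+225+133+45+39+4+66 = 835 → 03 43.
Recomputed tag = 0343; claimed = 0343 → match.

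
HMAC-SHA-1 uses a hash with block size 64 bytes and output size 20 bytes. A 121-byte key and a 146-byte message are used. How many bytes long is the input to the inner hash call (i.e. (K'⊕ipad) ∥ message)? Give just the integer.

210

Key is 121 > 64 bytes, so it is hashed to 20 bytes then zero-padded to 64: |K'| = 64.
Inner input = (K'⊕ipad) ∥ m → 64 + 146 = 210 bytes.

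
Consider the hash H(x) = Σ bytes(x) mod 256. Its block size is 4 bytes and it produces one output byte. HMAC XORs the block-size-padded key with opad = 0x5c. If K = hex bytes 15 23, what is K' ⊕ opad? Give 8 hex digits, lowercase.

Key hex bytes 15 23 is 2 bytes ≤ B = 4; zero-pad to 4 bytes: K' = 15 23 00 00.
XOR each byte with 0x5c: 15⊕5c=49, 23⊕5c=7f, 00⊕5c=5c, 00⊕5c=5c.

497f5c5c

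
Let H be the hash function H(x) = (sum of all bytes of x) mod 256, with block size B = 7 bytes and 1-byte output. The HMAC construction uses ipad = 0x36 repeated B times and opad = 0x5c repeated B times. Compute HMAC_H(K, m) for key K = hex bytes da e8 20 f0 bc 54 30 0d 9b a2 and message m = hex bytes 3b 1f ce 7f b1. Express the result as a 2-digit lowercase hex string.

2e

Key hex bytes da e8 20 f0 bc 54 30 0d 9b a2 is 10 bytes > B = 7, so hash it first: H(key) = 5c, then zero-pad to 7 bytes: K' = 5c 00 00 00 00 00 00.
K' ⊕ ipad = 6a 36 36 36 36 36 36.  K' ⊕ opad = 00 5c 5c 5c 5c 5c 5c.
Inner input = (K'⊕ipad) ∥ m = 6a 36 36 36 36 36 36 ∥ 3b 1f ce 7f b1.
Inner hash: sum = 106+54+54+54+54+54+54+59+31+206+127+177 = 1030; mod 256 = 6 → 06.
Outer input = (K'⊕opad) ∥ inner = 00 5c 5c 5c 5c 5c 5c ∥ 06.
Outer hash (tag): sum = 0+92+92+92+92+92+92+6 = 558; mod 256 = 46 → 2e.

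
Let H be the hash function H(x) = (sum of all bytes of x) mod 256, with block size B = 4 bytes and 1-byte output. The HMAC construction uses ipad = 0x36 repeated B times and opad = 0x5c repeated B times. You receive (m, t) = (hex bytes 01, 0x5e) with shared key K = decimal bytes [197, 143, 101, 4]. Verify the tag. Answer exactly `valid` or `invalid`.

Key decimal bytes [197, 143, 101, 4] = c5 8f 65 04 is exactly B = 4 bytes: K' = c5 8f 65 04.
K' ⊕ ipad = f3 b9 53 32; K' ⊕ opad = 99 d3 39 58.
Inner hash: sum = 243+185+83+50+1 = 562; mod 256 = 50 → 32.
Outer hash (recomputed tag): sum = 153+211+57+88+50 = 559; mod 256 = 47 → 2f.
Recomputed tag = 2f; claimed = 5e → mismatch.

invalid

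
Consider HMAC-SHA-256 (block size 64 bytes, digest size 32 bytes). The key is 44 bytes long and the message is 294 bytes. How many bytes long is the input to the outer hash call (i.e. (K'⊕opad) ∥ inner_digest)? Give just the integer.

Key is 44 ≤ 64 bytes, zero-padded: |K'| = 64.
Outer input = (K'⊕opad) ∥ H(inner) → 64 + 32 = 96 bytes.

96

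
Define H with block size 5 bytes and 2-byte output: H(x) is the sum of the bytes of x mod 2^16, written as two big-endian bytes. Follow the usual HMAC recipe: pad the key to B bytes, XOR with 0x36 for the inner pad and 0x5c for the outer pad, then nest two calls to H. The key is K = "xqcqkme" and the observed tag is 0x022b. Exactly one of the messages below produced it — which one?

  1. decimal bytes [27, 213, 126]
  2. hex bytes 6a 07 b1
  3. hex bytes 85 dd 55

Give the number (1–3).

1

Key "xqcqkme" = 78 71 63 71 6b 6d 65 is 7 bytes > B = 5, so hash it first: H(key) = 02 fa, then zero-pad to 5 bytes: K' = 02 fa 00 00 00.
K' ⊕ ipad = 34 cc 36 36 36; K' ⊕ opad = 5e a6 5c 5c 5c.
m1: inner = H(34 cc 36 36 36 1b d5 7e) = 03 10; tag = H(5e a6 5c 5c 5c 03 10) = 022b ← matches
m2: inner = H(34 cc 36 36 36 6a 07 b1) = 02 c4; tag = H(5e a6 5c 5c 5c 02 c4) = 02de
m3: inner = H(34 cc 36 36 36 85 dd 55) = 03 59; tag = H(5e a6 5c 5c 5c 03 59) = 0274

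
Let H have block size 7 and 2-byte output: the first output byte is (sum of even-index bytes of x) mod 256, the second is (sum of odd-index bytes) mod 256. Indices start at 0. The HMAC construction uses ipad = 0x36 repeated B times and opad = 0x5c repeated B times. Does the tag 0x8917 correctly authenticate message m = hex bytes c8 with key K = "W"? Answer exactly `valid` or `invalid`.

valid

Key "W" = 57 is 1 byte ≤ B = 7; zero-pad to 7 bytes: K' = 57 00 00 00 00 00 00.
K' ⊕ ipad = 61 36 36 36 36 36 36; K' ⊕ opad = 0b 5c 5c 5c 5c 5c 5c.
Inner hash: even-index sum = 259 mod 256 = 3; odd-index sum = 362 mod 256 = 106 → 03 6a.
Outer hash (recomputed tag): even-index sum = 393 mod 256 = 137; odd-index sum = 279 mod 256 = 23 → 89 17.
Recomputed tag = 8917; claimed = 8917 → match.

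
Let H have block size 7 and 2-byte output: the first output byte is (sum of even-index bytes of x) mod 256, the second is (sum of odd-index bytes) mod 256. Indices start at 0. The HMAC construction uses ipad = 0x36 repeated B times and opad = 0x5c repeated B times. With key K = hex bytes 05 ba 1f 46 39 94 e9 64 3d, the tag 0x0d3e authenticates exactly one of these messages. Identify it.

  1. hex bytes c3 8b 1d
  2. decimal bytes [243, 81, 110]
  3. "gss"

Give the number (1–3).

1

Key hex bytes 05 ba 1f 46 39 94 e9 64 3d is 9 bytes > B = 7, so hash it first: H(key) = 83 f8, then zero-pad to 7 bytes: K' = 83 f8 00 00 00 00 00.
K' ⊕ ipad = b5 ce 36 36 36 36 36; K' ⊕ opad = df a4 5c 5c 5c 5c 5c.
m1: inner = H(b5 ce 36 36 36 36 36 c3 8b 1d) = e2 1a; tag = H(df a4 5c 5c 5c 5c 5c e2 1a) = 0d3e ← matches
m2: inner = H(b5 ce 36 36 36 36 36 f3 51 6e) = a8 9b; tag = H(df a4 5c 5c 5c 5c 5c a8 9b) = 8e04
m3: inner = H(b5 ce 36 36 36 36 36 67 73 73) = ca 14; tag = H(df a4 5c 5c 5c 5c 5c ca 14) = 0726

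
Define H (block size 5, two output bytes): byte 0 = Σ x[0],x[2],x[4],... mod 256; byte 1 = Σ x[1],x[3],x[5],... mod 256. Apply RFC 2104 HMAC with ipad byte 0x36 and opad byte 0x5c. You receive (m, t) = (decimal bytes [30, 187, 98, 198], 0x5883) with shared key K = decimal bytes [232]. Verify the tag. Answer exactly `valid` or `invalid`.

valid

Key decimal bytes [232] = e8 is 1 byte ≤ B = 5; zero-pad to 5 bytes: K' = e8 00 00 00 00.
K' ⊕ ipad = de 36 36 36 36; K' ⊕ opad = b4 5c 5c 5c 5c.
Inner hash: even-index sum = 715 mod 256 = 203; odd-index sum = 236 mod 256 = 236 → cb ec.
Outer hash (recomputed tag): even-index sum = 600 mod 256 = 88; odd-index sum = 387 mod 256 = 131 → 58 83.
Recomputed tag = 5883; claimed = 5883 → match.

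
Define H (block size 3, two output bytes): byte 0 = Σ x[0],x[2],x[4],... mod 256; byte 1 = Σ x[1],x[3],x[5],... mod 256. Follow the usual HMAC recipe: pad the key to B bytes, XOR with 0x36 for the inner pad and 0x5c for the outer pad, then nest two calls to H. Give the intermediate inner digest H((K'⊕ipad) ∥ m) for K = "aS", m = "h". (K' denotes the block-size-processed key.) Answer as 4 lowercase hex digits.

Key "aS" = 61 53 is 2 bytes ≤ B = 3; zero-pad to 3 bytes: K' = 61 53 00.
K' ⊕ ipad = 57 65 36.
Inner input = 57 65 36 ∥ 68.
Inner hash: even-index sum = 141 mod 256 = 141; odd-index sum = 205 mod 256 = 205 → 8d cd.

8dcd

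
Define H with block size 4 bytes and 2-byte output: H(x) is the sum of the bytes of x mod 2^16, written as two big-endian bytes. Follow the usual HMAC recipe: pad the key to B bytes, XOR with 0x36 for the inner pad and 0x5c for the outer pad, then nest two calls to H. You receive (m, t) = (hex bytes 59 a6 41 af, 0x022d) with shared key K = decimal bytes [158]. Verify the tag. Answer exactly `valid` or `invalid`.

Key decimal bytes [158] = 9e is 1 byte ≤ B = 4; zero-pad to 4 bytes: K' = 9e 00 00 00.
K' ⊕ ipad = a8 36 36 36; K' ⊕ opad = c2 5c 5c 5c.
Inner hash: sum = 168+54+54+54+89+166+65+175 = 825 → 03 39.
Outer hash (recomputed tag): sum = 194+92+92+92+3+57 = 530 → 02 12.
Recomputed tag = 0212; claimed = 022d → mismatch.

invalid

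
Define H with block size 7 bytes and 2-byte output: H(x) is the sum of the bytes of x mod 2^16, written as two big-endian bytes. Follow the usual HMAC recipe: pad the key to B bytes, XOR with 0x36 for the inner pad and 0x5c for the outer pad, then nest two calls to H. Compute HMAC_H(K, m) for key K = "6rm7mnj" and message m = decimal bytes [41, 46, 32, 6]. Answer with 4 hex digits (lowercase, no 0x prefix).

Key "6rm7mnj" = 36 72 6d 37 6d 6e 6a is exactly B = 7 bytes: K' = 36 72 6d 37 6d 6e 6a.
K' ⊕ ipad = 00 44 5b 01 5b 58 5c.  K' ⊕ opad = 6a 2e 31 6b 31 32 36.
Inner input = (K'⊕ipad) ∥ m = 00 44 5b 01 5b 58 5c ∥ 29 2e 20 06.
Inner hash: sum = 0+68+91+1+91+88+92+41+46+32+6 = 556 → 02 2c.
Outer input = (K'⊕opad) ∥ inner = 6a 2e 31 6b 31 32 36 ∥ 02 2c.
Outer hash (tag): sum = 106+46+49+107+49+50+54+2+44 = 507 → 01 fb.

01fb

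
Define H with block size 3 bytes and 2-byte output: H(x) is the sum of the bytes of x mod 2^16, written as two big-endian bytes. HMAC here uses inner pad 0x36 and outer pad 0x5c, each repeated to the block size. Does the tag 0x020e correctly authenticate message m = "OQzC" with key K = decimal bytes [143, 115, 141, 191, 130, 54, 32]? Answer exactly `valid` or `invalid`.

Key decimal bytes [143, 115, 141, 191, 130, 54, 32] = 8f 73 8d bf 82 36 20 is 7 bytes > B = 3, so hash it first: H(key) = 03 26, then zero-pad to 3 bytes: K' = 03 26 00.
K' ⊕ ipad = 35 10 36; K' ⊕ opad = 5f 7a 5c.
Inner hash: sum = 53+16+54+79+81+122+67 = 472 → 01 d8.
Outer hash (recomputed tag): sum = 95+122+92+1+216 = 526 → 02 0e.
Recomputed tag = 020e; claimed = 020e → match.

valid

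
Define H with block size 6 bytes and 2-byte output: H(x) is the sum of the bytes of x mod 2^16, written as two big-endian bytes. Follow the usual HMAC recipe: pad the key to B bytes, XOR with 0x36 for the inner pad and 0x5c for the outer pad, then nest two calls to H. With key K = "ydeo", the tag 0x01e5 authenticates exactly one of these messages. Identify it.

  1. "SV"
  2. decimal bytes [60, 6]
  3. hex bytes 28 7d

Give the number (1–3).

Key "ydeo" = 79 64 65 6f is 4 bytes ≤ B = 6; zero-pad to 6 bytes: K' = 79 64 65 6f 00 00.
K' ⊕ ipad = 4f 52 53 59 36 36; K' ⊕ opad = 25 38 39 33 5c 5c.
m1: inner = H(4f 52 53 59 36 36 53 56) = 02 62; tag = H(25 38 39 33 5c 5c 02 62) = 01e5 ← matches
m2: inner = H(4f 52 53 59 36 36 3c 06) = 01 fb; tag = H(25 38 39 33 5c 5c 01 fb) = 027d
m3: inner = H(4f 52 53 59 36 36 28 7d) = 02 5e; tag = H(25 38 39 33 5c 5c 02 5e) = 01e1

1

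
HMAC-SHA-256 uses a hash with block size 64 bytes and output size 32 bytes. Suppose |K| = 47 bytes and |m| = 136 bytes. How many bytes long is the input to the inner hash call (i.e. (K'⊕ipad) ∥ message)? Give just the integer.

200

Key is 47 ≤ 64 bytes, zero-padded: |K'| = 64.
Inner input = (K'⊕ipad) ∥ m → 64 + 136 = 200 bytes.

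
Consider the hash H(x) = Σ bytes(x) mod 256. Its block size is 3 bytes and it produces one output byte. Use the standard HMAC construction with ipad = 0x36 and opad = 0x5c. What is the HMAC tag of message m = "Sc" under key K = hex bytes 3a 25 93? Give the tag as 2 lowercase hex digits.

28

Key hex bytes 3a 25 93 is exactly B = 3 bytes: K' = 3a 25 93.
K' ⊕ ipad = 0c 13 a5.  K' ⊕ opad = 66 79 cf.
Inner input = (K'⊕ipad) ∥ m = 0c 13 a5 ∥ 53 63.
Inner hash: sum = 12+19+165+83+99 = 378; mod 256 = 122 → 7a.
Outer input = (K'⊕opad) ∥ inner = 66 79 cf ∥ 7a.
Outer hash (tag): sum = 102+121+207+122 = 552; mod 256 = 40 → 28.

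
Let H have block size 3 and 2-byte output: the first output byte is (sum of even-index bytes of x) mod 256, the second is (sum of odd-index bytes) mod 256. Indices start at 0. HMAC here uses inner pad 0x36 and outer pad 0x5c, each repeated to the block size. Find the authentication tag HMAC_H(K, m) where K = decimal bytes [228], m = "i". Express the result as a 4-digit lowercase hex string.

b364

Key decimal bytes [228] = e4 is 1 byte ≤ B = 3; zero-pad to 3 bytes: K' = e4 00 00.
K' ⊕ ipad = d2 36 36.  K' ⊕ opad = b8 5c 5c.
Inner input = (K'⊕ipad) ∥ m = d2 36 36 ∥ 69.
Inner hash: even-index sum = 264 mod 256 = 8; odd-index sum = 159 mod 256 = 159 → 08 9f.
Outer input = (K'⊕opad) ∥ inner = b8 5c 5c ∥ 08 9f.
Outer hash (tag): even-index sum = 435 mod 256 = 179; odd-index sum = 100 mod 256 = 100 → b3 64.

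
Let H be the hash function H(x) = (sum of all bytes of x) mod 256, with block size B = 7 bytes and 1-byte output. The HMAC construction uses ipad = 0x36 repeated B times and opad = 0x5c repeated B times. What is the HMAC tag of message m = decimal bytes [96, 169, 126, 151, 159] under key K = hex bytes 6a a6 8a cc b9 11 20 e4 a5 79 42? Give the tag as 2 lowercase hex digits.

93

Key hex bytes 6a a6 8a cc b9 11 20 e4 a5 79 42 is 11 bytes > B = 7, so hash it first: H(key) = 94, then zero-pad to 7 bytes: K' = 94 00 00 00 00 00 00.
K' ⊕ ipad = a2 36 36 36 36 36 36.  K' ⊕ opad = c8 5c 5c 5c 5c 5c 5c.
Inner input = (K'⊕ipad) ∥ m = a2 36 36 36 36 36 36 ∥ 60 a9 7e 97 9f.
Inner hash: sum = 162+54+54+54+54+54+54+96+169+126+151+159 = 1187; mod 256 = 163 → a3.
Outer input = (K'⊕opad) ∥ inner = c8 5c 5c 5c 5c 5c 5c ∥ a3.
Outer hash (tag): sum = 200+92+92+92+92+92+92+163 = 915; mod 256 = 147 → 93.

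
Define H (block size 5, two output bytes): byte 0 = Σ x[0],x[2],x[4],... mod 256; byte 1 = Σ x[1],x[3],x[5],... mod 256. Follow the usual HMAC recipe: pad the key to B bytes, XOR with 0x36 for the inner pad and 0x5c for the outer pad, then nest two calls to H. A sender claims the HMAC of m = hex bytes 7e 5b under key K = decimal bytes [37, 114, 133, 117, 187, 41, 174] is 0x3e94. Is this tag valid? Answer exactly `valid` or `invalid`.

invalid

Key decimal bytes [37, 114, 133, 117, 187, 41, 174] = 25 72 85 75 bb 29 ae is 7 bytes > B = 5, so hash it first: H(key) = 13 10, then zero-pad to 5 bytes: K' = 13 10 00 00 00.
K' ⊕ ipad = 25 26 36 36 36; K' ⊕ opad = 4f 4c 5c 5c 5c.
Inner hash: even-index sum = 236 mod 256 = 236; odd-index sum = 218 mod 256 = 218 → ec da.
Outer hash (recomputed tag): even-index sum = 481 mod 256 = 225; odd-index sum = 404 mod 256 = 148 → e1 94.
Recomputed tag = e194; claimed = 3e94 → mismatch.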